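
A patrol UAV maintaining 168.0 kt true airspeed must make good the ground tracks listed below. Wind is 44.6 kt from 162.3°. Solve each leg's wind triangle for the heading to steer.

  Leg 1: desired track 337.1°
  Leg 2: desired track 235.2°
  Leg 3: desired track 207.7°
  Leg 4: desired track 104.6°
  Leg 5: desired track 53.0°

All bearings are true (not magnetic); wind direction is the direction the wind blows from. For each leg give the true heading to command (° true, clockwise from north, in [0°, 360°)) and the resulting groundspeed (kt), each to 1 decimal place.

Leg 1: desired track 337.1°; wind correction -1.4° → command heading 335.7°, groundspeed 212.4 kt
Leg 2: desired track 235.2°; wind correction -14.7° → command heading 220.5°, groundspeed 149.4 kt
Leg 3: desired track 207.7°; wind correction -10.9° → command heading 196.8°, groundspeed 133.7 kt
Leg 4: desired track 104.6°; wind correction +13.0° → command heading 117.6°, groundspeed 139.9 kt
Leg 5: desired track 53.0°; wind correction +14.5° → command heading 67.5°, groundspeed 177.4 kt

Leg 1: heading=335.7°, groundspeed=212.4 kt
Leg 2: heading=220.5°, groundspeed=149.4 kt
Leg 3: heading=196.8°, groundspeed=133.7 kt
Leg 4: heading=117.6°, groundspeed=139.9 kt
Leg 5: heading=67.5°, groundspeed=177.4 kt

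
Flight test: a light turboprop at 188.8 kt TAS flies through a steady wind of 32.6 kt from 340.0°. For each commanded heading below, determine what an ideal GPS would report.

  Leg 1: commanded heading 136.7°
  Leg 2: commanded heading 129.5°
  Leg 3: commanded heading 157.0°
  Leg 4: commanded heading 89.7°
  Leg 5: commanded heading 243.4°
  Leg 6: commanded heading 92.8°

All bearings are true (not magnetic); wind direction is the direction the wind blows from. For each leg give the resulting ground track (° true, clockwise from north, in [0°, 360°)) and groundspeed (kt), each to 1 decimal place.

Leg 1: heading 136.7°; drift +3.4° → track 140.1°, groundspeed 219.1 kt
Leg 2: heading 129.5°; drift +4.4° → track 133.9°, groundspeed 217.5 kt
Leg 3: heading 157.0°; drift +0.4° → track 157.4°, groundspeed 221.4 kt
Leg 4: heading 89.7°; drift +8.7° → track 98.4°, groundspeed 202.1 kt
Leg 5: heading 243.4°; drift -9.5° → track 233.9°, groundspeed 195.3 kt
Leg 6: heading 92.8°; drift +8.5° → track 101.3°, groundspeed 203.7 kt

Leg 1: track=140.1°, groundspeed=219.1 kt
Leg 2: track=133.9°, groundspeed=217.5 kt
Leg 3: track=157.4°, groundspeed=221.4 kt
Leg 4: track=98.4°, groundspeed=202.1 kt
Leg 5: track=233.9°, groundspeed=195.3 kt
Leg 6: track=101.3°, groundspeed=203.7 kt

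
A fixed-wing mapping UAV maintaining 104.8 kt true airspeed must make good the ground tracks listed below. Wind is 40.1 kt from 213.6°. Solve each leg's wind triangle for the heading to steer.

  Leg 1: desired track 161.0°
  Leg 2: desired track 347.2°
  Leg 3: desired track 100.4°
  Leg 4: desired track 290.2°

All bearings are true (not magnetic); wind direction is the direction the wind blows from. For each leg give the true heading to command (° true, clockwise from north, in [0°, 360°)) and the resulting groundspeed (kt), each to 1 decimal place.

Leg 1: heading=178.7°, groundspeed=75.5 kt
Leg 2: heading=331.1°, groundspeed=128.4 kt
Leg 3: heading=121.0°, groundspeed=113.9 kt
Leg 4: heading=268.3°, groundspeed=88.0 kt

Leg 1: desired track 161.0°; wind correction +17.7° → command heading 178.7°, groundspeed 75.5 kt
Leg 2: desired track 347.2°; wind correction -16.1° → command heading 331.1°, groundspeed 128.4 kt
Leg 3: desired track 100.4°; wind correction +20.6° → command heading 121.0°, groundspeed 113.9 kt
Leg 4: desired track 290.2°; wind correction -21.9° → command heading 268.3°, groundspeed 88.0 kt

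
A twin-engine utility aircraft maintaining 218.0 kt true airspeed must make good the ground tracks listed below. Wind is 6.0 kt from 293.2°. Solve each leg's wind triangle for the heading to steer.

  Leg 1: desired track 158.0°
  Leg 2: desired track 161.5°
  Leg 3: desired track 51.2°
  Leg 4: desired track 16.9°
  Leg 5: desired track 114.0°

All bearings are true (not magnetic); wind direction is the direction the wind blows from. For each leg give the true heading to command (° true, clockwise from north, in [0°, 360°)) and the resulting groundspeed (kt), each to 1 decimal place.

Leg 1: desired track 158.0°; wind correction +1.1° → command heading 159.1°, groundspeed 222.2 kt
Leg 2: desired track 161.5°; wind correction +1.2° → command heading 162.7°, groundspeed 221.9 kt
Leg 3: desired track 51.2°; wind correction -1.4° → command heading 49.8°, groundspeed 220.8 kt
Leg 4: desired track 16.9°; wind correction -1.6° → command heading 15.3°, groundspeed 217.3 kt
Leg 5: desired track 114.0°; wind correction +0.0° → command heading 114.0°, groundspeed 224.0 kt

Leg 1: heading=159.1°, groundspeed=222.2 kt
Leg 2: heading=162.7°, groundspeed=221.9 kt
Leg 3: heading=49.8°, groundspeed=220.8 kt
Leg 4: heading=15.3°, groundspeed=217.3 kt
Leg 5: heading=114.0°, groundspeed=224.0 kt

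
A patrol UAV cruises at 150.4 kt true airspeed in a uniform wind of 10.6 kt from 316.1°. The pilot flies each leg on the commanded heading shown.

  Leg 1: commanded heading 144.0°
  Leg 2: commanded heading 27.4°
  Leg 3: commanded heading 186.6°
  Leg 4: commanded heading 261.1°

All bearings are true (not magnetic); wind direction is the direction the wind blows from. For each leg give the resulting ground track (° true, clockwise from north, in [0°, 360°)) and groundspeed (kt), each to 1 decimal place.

Leg 1: heading 144.0°; drift -0.5° → track 143.5°, groundspeed 160.9 kt
Leg 2: heading 27.4°; drift +3.9° → track 31.3°, groundspeed 147.3 kt
Leg 3: heading 186.6°; drift -3.0° → track 183.6°, groundspeed 157.4 kt
Leg 4: heading 261.1°; drift -3.4° → track 257.7°, groundspeed 144.6 kt

Leg 1: track=143.5°, groundspeed=160.9 kt
Leg 2: track=31.3°, groundspeed=147.3 kt
Leg 3: track=183.6°, groundspeed=157.4 kt
Leg 4: track=257.7°, groundspeed=144.6 kt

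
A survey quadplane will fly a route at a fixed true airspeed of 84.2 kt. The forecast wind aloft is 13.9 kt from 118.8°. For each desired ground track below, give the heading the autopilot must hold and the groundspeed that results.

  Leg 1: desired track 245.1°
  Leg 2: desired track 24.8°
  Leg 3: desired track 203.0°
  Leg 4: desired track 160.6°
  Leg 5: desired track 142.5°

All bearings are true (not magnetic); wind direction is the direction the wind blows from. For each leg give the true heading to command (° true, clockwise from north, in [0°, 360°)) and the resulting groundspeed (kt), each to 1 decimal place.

Leg 1: heading=237.5°, groundspeed=91.7 kt
Leg 2: heading=34.3°, groundspeed=84.0 kt
Leg 3: heading=193.5°, groundspeed=81.7 kt
Leg 4: heading=154.3°, groundspeed=73.3 kt
Leg 5: heading=138.7°, groundspeed=71.3 kt

Leg 1: desired track 245.1°; wind correction -7.6° → command heading 237.5°, groundspeed 91.7 kt
Leg 2: desired track 24.8°; wind correction +9.5° → command heading 34.3°, groundspeed 84.0 kt
Leg 3: desired track 203.0°; wind correction -9.5° → command heading 193.5°, groundspeed 81.7 kt
Leg 4: desired track 160.6°; wind correction -6.3° → command heading 154.3°, groundspeed 73.3 kt
Leg 5: desired track 142.5°; wind correction -3.8° → command heading 138.7°, groundspeed 71.3 kt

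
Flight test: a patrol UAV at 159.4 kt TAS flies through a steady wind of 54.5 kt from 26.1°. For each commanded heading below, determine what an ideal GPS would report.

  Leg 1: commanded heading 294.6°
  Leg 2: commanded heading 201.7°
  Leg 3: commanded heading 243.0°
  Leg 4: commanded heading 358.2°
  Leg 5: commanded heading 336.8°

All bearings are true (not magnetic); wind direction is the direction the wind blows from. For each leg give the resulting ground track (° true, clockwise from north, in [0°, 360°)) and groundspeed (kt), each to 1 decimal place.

Leg 1: heading 294.6°; drift -18.7° → track 275.9°, groundspeed 169.8 kt
Leg 2: heading 201.7°; drift +1.1° → track 202.8°, groundspeed 213.8 kt
Leg 3: heading 243.0°; drift -9.2° → track 233.8°, groundspeed 205.6 kt
Leg 4: heading 358.2°; drift -12.9° → track 345.3°, groundspeed 114.1 kt
Leg 5: heading 336.8°; drift -18.4° → track 318.4°, groundspeed 130.6 kt

Leg 1: track=275.9°, groundspeed=169.8 kt
Leg 2: track=202.8°, groundspeed=213.8 kt
Leg 3: track=233.8°, groundspeed=205.6 kt
Leg 4: track=345.3°, groundspeed=114.1 kt
Leg 5: track=318.4°, groundspeed=130.6 kt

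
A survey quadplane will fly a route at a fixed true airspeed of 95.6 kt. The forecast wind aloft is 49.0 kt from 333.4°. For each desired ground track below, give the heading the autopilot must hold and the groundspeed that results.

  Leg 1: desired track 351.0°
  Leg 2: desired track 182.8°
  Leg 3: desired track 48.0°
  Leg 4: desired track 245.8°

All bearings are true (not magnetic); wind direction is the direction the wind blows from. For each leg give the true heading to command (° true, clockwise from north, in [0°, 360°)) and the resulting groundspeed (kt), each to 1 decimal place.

Leg 1: heading=342.1°, groundspeed=47.7 kt
Leg 2: heading=197.4°, groundspeed=135.2 kt
Leg 3: heading=18.4°, groundspeed=70.1 kt
Leg 4: heading=276.6°, groundspeed=80.1 kt

Leg 1: desired track 351.0°; wind correction -8.9° → command heading 342.1°, groundspeed 47.7 kt
Leg 2: desired track 182.8°; wind correction +14.6° → command heading 197.4°, groundspeed 135.2 kt
Leg 3: desired track 48.0°; wind correction -29.6° → command heading 18.4°, groundspeed 70.1 kt
Leg 4: desired track 245.8°; wind correction +30.8° → command heading 276.6°, groundspeed 80.1 kt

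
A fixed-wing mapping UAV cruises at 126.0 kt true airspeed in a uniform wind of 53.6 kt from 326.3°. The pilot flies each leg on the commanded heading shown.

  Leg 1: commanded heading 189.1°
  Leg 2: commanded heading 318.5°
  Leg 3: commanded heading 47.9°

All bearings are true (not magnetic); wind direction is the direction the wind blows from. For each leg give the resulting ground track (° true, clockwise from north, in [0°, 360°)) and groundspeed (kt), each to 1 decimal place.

Leg 1: heading 189.1°; drift -12.4° → track 176.7°, groundspeed 169.3 kt
Leg 2: heading 318.5°; drift -5.7° → track 312.8°, groundspeed 73.3 kt
Leg 3: heading 47.9°; drift +24.2° → track 72.1°, groundspeed 129.5 kt

Leg 1: track=176.7°, groundspeed=169.3 kt
Leg 2: track=312.8°, groundspeed=73.3 kt
Leg 3: track=72.1°, groundspeed=129.5 kt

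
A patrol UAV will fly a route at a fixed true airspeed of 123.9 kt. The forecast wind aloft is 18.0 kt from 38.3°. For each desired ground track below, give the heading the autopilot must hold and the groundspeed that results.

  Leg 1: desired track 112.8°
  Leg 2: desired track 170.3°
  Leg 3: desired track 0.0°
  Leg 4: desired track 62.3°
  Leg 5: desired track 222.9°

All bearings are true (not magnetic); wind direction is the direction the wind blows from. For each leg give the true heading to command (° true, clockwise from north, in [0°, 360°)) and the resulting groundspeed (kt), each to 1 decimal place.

Leg 1: heading=104.8°, groundspeed=117.9 kt
Leg 2: heading=164.1°, groundspeed=135.2 kt
Leg 3: heading=5.2°, groundspeed=109.3 kt
Leg 4: heading=58.9°, groundspeed=107.2 kt
Leg 5: heading=223.6°, groundspeed=141.8 kt

Leg 1: desired track 112.8°; wind correction -8.0° → command heading 104.8°, groundspeed 117.9 kt
Leg 2: desired track 170.3°; wind correction -6.2° → command heading 164.1°, groundspeed 135.2 kt
Leg 3: desired track 0.0°; wind correction +5.2° → command heading 5.2°, groundspeed 109.3 kt
Leg 4: desired track 62.3°; wind correction -3.4° → command heading 58.9°, groundspeed 107.2 kt
Leg 5: desired track 222.9°; wind correction +0.7° → command heading 223.6°, groundspeed 141.8 kt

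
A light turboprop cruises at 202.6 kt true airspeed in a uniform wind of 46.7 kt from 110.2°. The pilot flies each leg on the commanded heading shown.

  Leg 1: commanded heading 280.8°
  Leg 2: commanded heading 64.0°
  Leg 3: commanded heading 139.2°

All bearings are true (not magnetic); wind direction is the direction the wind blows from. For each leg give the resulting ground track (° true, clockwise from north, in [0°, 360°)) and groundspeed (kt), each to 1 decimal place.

Leg 1: track=282.6°, groundspeed=248.8 kt
Leg 2: track=52.8°, groundspeed=173.6 kt
Leg 3: track=147.2°, groundspeed=163.3 kt

Leg 1: heading 280.8°; drift +1.8° → track 282.6°, groundspeed 248.8 kt
Leg 2: heading 64.0°; drift -11.2° → track 52.8°, groundspeed 173.6 kt
Leg 3: heading 139.2°; drift +8.0° → track 147.2°, groundspeed 163.3 kt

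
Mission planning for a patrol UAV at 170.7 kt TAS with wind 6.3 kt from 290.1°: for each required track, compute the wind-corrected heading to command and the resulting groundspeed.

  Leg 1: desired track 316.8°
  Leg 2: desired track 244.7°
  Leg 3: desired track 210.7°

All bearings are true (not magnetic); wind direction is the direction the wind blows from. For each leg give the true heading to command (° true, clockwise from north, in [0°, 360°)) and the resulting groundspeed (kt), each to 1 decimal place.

Leg 1: heading=315.8°, groundspeed=165.0 kt
Leg 2: heading=246.2°, groundspeed=166.2 kt
Leg 3: heading=212.8°, groundspeed=169.4 kt

Leg 1: desired track 316.8°; wind correction -1.0° → command heading 315.8°, groundspeed 165.0 kt
Leg 2: desired track 244.7°; wind correction +1.5° → command heading 246.2°, groundspeed 166.2 kt
Leg 3: desired track 210.7°; wind correction +2.1° → command heading 212.8°, groundspeed 169.4 kt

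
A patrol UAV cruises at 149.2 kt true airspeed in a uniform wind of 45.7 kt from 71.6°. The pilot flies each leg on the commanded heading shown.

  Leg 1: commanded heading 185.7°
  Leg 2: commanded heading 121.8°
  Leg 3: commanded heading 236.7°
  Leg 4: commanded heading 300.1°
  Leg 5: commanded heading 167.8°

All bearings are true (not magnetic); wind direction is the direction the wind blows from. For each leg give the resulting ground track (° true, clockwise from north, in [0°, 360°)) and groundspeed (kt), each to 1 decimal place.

Leg 1: heading 185.7°; drift +14.0° → track 199.7°, groundspeed 173.0 kt
Leg 2: heading 121.8°; drift +16.3° → track 138.1°, groundspeed 125.0 kt
Leg 3: heading 236.7°; drift +3.5° → track 240.2°, groundspeed 193.7 kt
Leg 4: heading 300.1°; drift -10.8° → track 289.3°, groundspeed 182.7 kt
Leg 5: heading 167.8°; drift +16.4° → track 184.2°, groundspeed 160.7 kt

Leg 1: track=199.7°, groundspeed=173.0 kt
Leg 2: track=138.1°, groundspeed=125.0 kt
Leg 3: track=240.2°, groundspeed=193.7 kt
Leg 4: track=289.3°, groundspeed=182.7 kt
Leg 5: track=184.2°, groundspeed=160.7 kt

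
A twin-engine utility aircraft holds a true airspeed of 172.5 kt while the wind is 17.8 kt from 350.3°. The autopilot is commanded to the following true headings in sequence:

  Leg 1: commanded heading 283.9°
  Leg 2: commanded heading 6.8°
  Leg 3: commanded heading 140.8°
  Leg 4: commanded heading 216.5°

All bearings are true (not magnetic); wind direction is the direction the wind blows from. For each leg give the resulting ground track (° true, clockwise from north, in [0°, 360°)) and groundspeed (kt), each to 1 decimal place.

Leg 1: heading 283.9°; drift -5.6° → track 278.3°, groundspeed 166.2 kt
Leg 2: heading 6.8°; drift +1.9° → track 8.7°, groundspeed 155.5 kt
Leg 3: heading 140.8°; drift +2.7° → track 143.5°, groundspeed 188.2 kt
Leg 4: heading 216.5°; drift -4.0° → track 212.5°, groundspeed 185.3 kt

Leg 1: track=278.3°, groundspeed=166.2 kt
Leg 2: track=8.7°, groundspeed=155.5 kt
Leg 3: track=143.5°, groundspeed=188.2 kt
Leg 4: track=212.5°, groundspeed=185.3 kt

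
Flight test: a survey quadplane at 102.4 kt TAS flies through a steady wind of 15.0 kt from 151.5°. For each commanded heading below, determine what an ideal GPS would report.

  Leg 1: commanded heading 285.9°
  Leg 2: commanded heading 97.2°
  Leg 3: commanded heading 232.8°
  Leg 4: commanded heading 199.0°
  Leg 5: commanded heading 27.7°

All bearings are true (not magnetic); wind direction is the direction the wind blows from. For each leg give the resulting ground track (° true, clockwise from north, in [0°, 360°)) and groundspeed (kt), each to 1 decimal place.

Leg 1: track=291.3°, groundspeed=113.4 kt
Leg 2: track=89.8°, groundspeed=94.4 kt
Leg 3: track=241.2°, groundspeed=101.2 kt
Leg 4: track=205.8°, groundspeed=92.9 kt
Leg 5: track=21.3°, groundspeed=111.4 kt

Leg 1: heading 285.9°; drift +5.4° → track 291.3°, groundspeed 113.4 kt
Leg 2: heading 97.2°; drift -7.4° → track 89.8°, groundspeed 94.4 kt
Leg 3: heading 232.8°; drift +8.4° → track 241.2°, groundspeed 101.2 kt
Leg 4: heading 199.0°; drift +6.8° → track 205.8°, groundspeed 92.9 kt
Leg 5: heading 27.7°; drift -6.4° → track 21.3°, groundspeed 111.4 kt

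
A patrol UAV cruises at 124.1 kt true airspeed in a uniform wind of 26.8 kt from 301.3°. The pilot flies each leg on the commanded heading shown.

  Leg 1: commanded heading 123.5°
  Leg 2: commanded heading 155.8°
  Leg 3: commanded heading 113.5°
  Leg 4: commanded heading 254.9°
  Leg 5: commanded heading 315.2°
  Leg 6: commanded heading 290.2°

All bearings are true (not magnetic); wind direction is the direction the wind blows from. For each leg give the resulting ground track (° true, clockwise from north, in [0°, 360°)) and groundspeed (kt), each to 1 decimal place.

Leg 1: track=123.1°, groundspeed=150.9 kt
Leg 2: track=149.9°, groundspeed=147.0 kt
Leg 3: track=114.9°, groundspeed=150.7 kt
Leg 4: track=244.5°, groundspeed=107.4 kt
Leg 5: track=319.0°, groundspeed=98.3 kt
Leg 6: track=287.2°, groundspeed=97.9 kt

Leg 1: heading 123.5°; drift -0.4° → track 123.1°, groundspeed 150.9 kt
Leg 2: heading 155.8°; drift -5.9° → track 149.9°, groundspeed 147.0 kt
Leg 3: heading 113.5°; drift +1.4° → track 114.9°, groundspeed 150.7 kt
Leg 4: heading 254.9°; drift -10.4° → track 244.5°, groundspeed 107.4 kt
Leg 5: heading 315.2°; drift +3.8° → track 319.0°, groundspeed 98.3 kt
Leg 6: heading 290.2°; drift -3.0° → track 287.2°, groundspeed 97.9 kt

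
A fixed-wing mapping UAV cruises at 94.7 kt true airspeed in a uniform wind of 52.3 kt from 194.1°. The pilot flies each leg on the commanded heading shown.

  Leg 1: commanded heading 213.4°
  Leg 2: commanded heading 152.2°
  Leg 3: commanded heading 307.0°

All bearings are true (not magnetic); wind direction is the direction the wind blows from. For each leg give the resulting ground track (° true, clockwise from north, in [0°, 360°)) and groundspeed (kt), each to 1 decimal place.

Leg 1: track=234.3°, groundspeed=48.5 kt
Leg 2: track=120.1°, groundspeed=65.8 kt
Leg 3: track=329.7°, groundspeed=124.7 kt

Leg 1: heading 213.4°; drift +20.9° → track 234.3°, groundspeed 48.5 kt
Leg 2: heading 152.2°; drift -32.1° → track 120.1°, groundspeed 65.8 kt
Leg 3: heading 307.0°; drift +22.7° → track 329.7°, groundspeed 124.7 kt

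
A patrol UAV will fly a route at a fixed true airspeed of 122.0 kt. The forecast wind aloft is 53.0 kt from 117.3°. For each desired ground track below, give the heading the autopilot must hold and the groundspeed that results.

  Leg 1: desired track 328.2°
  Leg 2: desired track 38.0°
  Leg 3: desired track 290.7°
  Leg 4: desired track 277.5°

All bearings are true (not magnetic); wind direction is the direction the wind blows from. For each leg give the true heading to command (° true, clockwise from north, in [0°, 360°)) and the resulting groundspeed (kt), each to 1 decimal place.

Leg 1: heading=341.1°, groundspeed=164.4 kt
Leg 2: heading=63.3°, groundspeed=100.5 kt
Leg 3: heading=287.8°, groundspeed=174.5 kt
Leg 4: heading=269.0°, groundspeed=170.5 kt

Leg 1: desired track 328.2°; wind correction +12.9° → command heading 341.1°, groundspeed 164.4 kt
Leg 2: desired track 38.0°; wind correction +25.3° → command heading 63.3°, groundspeed 100.5 kt
Leg 3: desired track 290.7°; wind correction -2.9° → command heading 287.8°, groundspeed 174.5 kt
Leg 4: desired track 277.5°; wind correction -8.5° → command heading 269.0°, groundspeed 170.5 kt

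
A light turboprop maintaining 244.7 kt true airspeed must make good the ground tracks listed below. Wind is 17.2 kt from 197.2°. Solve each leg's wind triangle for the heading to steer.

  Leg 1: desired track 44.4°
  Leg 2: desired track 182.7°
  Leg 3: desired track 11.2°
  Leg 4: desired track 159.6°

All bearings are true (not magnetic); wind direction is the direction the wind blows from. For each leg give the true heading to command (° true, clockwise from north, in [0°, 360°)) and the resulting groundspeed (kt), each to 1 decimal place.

Leg 1: desired track 44.4°; wind correction +1.8° → command heading 46.2°, groundspeed 259.9 kt
Leg 2: desired track 182.7°; wind correction +1.0° → command heading 183.7°, groundspeed 228.0 kt
Leg 3: desired track 11.2°; wind correction -0.4° → command heading 10.8°, groundspeed 261.8 kt
Leg 4: desired track 159.6°; wind correction +2.5° → command heading 162.1°, groundspeed 230.8 kt

Leg 1: heading=46.2°, groundspeed=259.9 kt
Leg 2: heading=183.7°, groundspeed=228.0 kt
Leg 3: heading=10.8°, groundspeed=261.8 kt
Leg 4: heading=162.1°, groundspeed=230.8 kt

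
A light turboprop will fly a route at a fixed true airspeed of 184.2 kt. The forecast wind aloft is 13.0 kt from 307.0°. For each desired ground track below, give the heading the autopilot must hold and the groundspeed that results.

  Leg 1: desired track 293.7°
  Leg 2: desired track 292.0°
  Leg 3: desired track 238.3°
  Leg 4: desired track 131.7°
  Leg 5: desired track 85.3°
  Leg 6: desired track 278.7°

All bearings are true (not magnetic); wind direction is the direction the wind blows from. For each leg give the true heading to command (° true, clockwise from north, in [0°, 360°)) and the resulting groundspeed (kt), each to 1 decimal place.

Leg 1: desired track 293.7°; wind correction +0.9° → command heading 294.6°, groundspeed 171.5 kt
Leg 2: desired track 292.0°; wind correction +1.0° → command heading 293.0°, groundspeed 171.6 kt
Leg 3: desired track 238.3°; wind correction +3.8° → command heading 242.1°, groundspeed 179.1 kt
Leg 4: desired track 131.7°; wind correction +0.3° → command heading 132.0°, groundspeed 197.2 kt
Leg 5: desired track 85.3°; wind correction -2.7° → command heading 82.6°, groundspeed 193.7 kt
Leg 6: desired track 278.7°; wind correction +1.9° → command heading 280.6°, groundspeed 172.7 kt

Leg 1: heading=294.6°, groundspeed=171.5 kt
Leg 2: heading=293.0°, groundspeed=171.6 kt
Leg 3: heading=242.1°, groundspeed=179.1 kt
Leg 4: heading=132.0°, groundspeed=197.2 kt
Leg 5: heading=82.6°, groundspeed=193.7 kt
Leg 6: heading=280.6°, groundspeed=172.7 kt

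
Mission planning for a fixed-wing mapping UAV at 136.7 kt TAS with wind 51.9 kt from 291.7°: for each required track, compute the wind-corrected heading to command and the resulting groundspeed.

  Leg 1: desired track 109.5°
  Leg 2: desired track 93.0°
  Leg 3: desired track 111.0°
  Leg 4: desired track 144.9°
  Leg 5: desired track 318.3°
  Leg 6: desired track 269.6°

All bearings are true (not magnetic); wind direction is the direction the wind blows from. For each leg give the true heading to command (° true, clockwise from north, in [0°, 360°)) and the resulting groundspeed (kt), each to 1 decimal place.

Leg 1: desired track 109.5°; wind correction -0.8° → command heading 108.7°, groundspeed 188.5 kt
Leg 2: desired track 93.0°; wind correction -7.0° → command heading 86.0°, groundspeed 184.8 kt
Leg 3: desired track 111.0°; wind correction -0.3° → command heading 110.7°, groundspeed 188.6 kt
Leg 4: desired track 144.9°; wind correction +12.0° → command heading 156.9°, groundspeed 177.1 kt
Leg 5: desired track 318.3°; wind correction -9.8° → command heading 308.5°, groundspeed 88.3 kt
Leg 6: desired track 269.6°; wind correction +8.2° → command heading 277.8°, groundspeed 87.2 kt

Leg 1: heading=108.7°, groundspeed=188.5 kt
Leg 2: heading=86.0°, groundspeed=184.8 kt
Leg 3: heading=110.7°, groundspeed=188.6 kt
Leg 4: heading=156.9°, groundspeed=177.1 kt
Leg 5: heading=308.5°, groundspeed=88.3 kt
Leg 6: heading=277.8°, groundspeed=87.2 kt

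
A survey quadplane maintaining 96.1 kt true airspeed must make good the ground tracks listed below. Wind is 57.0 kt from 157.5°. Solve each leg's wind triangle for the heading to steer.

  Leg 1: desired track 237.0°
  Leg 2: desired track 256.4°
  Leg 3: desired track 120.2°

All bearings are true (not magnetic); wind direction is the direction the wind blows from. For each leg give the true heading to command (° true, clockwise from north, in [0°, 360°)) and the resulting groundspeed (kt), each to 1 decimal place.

Leg 1: desired track 237.0°; wind correction -35.7° → command heading 201.3°, groundspeed 67.7 kt
Leg 2: desired track 256.4°; wind correction -35.9° → command heading 220.5°, groundspeed 86.7 kt
Leg 3: desired track 120.2°; wind correction +21.1° → command heading 141.3°, groundspeed 44.3 kt

Leg 1: heading=201.3°, groundspeed=67.7 kt
Leg 2: heading=220.5°, groundspeed=86.7 kt
Leg 3: heading=141.3°, groundspeed=44.3 kt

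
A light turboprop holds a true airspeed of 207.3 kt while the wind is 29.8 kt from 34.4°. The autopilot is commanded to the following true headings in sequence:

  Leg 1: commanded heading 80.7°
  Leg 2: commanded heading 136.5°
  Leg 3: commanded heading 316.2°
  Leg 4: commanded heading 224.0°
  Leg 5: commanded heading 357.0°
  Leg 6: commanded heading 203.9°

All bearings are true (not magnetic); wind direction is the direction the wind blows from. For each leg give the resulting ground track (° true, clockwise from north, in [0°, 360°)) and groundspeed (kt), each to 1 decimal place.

Leg 1: heading 80.7°; drift +6.6° → track 87.3°, groundspeed 188.0 kt
Leg 2: heading 136.5°; drift +7.8° → track 144.3°, groundspeed 215.5 kt
Leg 3: heading 316.2°; drift -8.2° → track 308.0°, groundspeed 203.3 kt
Leg 4: heading 224.0°; drift -1.2° → track 222.8°, groundspeed 236.7 kt
Leg 5: heading 357.0°; drift -5.6° → track 351.4°, groundspeed 184.5 kt
Leg 6: heading 203.9°; drift +1.3° → track 205.2°, groundspeed 236.7 kt

Leg 1: track=87.3°, groundspeed=188.0 kt
Leg 2: track=144.3°, groundspeed=215.5 kt
Leg 3: track=308.0°, groundspeed=203.3 kt
Leg 4: track=222.8°, groundspeed=236.7 kt
Leg 5: track=351.4°, groundspeed=184.5 kt
Leg 6: track=205.2°, groundspeed=236.7 kt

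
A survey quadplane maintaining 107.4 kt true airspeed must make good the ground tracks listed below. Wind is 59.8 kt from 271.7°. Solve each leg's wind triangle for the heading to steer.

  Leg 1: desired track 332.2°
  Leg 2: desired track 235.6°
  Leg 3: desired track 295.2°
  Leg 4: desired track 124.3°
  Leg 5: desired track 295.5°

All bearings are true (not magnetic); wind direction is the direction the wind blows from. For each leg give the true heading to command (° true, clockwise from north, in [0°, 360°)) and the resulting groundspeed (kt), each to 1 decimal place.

Leg 1: heading=303.2°, groundspeed=64.5 kt
Leg 2: heading=254.8°, groundspeed=53.1 kt
Leg 3: heading=282.4°, groundspeed=49.9 kt
Leg 4: heading=141.8°, groundspeed=152.8 kt
Leg 5: heading=282.5°, groundspeed=49.9 kt

Leg 1: desired track 332.2°; wind correction -29.0° → command heading 303.2°, groundspeed 64.5 kt
Leg 2: desired track 235.6°; wind correction +19.2° → command heading 254.8°, groundspeed 53.1 kt
Leg 3: desired track 295.2°; wind correction -12.8° → command heading 282.4°, groundspeed 49.9 kt
Leg 4: desired track 124.3°; wind correction +17.5° → command heading 141.8°, groundspeed 152.8 kt
Leg 5: desired track 295.5°; wind correction -13.0° → command heading 282.5°, groundspeed 49.9 kt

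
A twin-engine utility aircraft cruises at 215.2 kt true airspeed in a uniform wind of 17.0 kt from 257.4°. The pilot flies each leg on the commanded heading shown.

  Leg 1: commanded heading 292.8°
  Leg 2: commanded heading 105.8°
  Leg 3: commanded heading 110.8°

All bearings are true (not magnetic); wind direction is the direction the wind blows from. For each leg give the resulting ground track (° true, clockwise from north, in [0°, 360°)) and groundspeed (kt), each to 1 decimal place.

Leg 1: heading 292.8°; drift +2.8° → track 295.6°, groundspeed 201.6 kt
Leg 2: heading 105.8°; drift -2.0° → track 103.8°, groundspeed 230.3 kt
Leg 3: heading 110.8°; drift -2.3° → track 108.5°, groundspeed 229.6 kt

Leg 1: track=295.6°, groundspeed=201.6 kt
Leg 2: track=103.8°, groundspeed=230.3 kt
Leg 3: track=108.5°, groundspeed=229.6 kt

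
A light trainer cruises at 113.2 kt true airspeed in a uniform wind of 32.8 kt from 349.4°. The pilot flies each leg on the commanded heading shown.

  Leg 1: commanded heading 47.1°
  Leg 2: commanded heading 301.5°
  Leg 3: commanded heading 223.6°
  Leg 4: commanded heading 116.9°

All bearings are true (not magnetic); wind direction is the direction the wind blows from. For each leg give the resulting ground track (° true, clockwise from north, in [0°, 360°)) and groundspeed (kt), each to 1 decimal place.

Leg 1: track=63.3°, groundspeed=99.6 kt
Leg 2: track=286.6°, groundspeed=94.4 kt
Leg 3: track=212.2°, groundspeed=135.0 kt
Leg 4: track=128.0°, groundspeed=135.7 kt

Leg 1: heading 47.1°; drift +16.2° → track 63.3°, groundspeed 99.6 kt
Leg 2: heading 301.5°; drift -14.9° → track 286.6°, groundspeed 94.4 kt
Leg 3: heading 223.6°; drift -11.4° → track 212.2°, groundspeed 135.0 kt
Leg 4: heading 116.9°; drift +11.1° → track 128.0°, groundspeed 135.7 kt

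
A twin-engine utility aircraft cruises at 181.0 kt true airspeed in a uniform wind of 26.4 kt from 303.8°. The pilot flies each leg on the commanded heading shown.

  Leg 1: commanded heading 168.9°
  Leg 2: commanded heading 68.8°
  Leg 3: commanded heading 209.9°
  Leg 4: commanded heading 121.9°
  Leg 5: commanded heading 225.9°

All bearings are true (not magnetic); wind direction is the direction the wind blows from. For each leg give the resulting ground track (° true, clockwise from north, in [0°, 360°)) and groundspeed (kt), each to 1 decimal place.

Leg 1: track=163.5°, groundspeed=200.5 kt
Leg 2: track=75.1°, groundspeed=197.3 kt
Leg 3: track=201.7°, groundspeed=184.7 kt
Leg 4: track=122.1°, groundspeed=207.4 kt
Leg 5: track=217.5°, groundspeed=177.4 kt

Leg 1: heading 168.9°; drift -5.4° → track 163.5°, groundspeed 200.5 kt
Leg 2: heading 68.8°; drift +6.3° → track 75.1°, groundspeed 197.3 kt
Leg 3: heading 209.9°; drift -8.2° → track 201.7°, groundspeed 184.7 kt
Leg 4: heading 121.9°; drift +0.2° → track 122.1°, groundspeed 207.4 kt
Leg 5: heading 225.9°; drift -8.4° → track 217.5°, groundspeed 177.4 kt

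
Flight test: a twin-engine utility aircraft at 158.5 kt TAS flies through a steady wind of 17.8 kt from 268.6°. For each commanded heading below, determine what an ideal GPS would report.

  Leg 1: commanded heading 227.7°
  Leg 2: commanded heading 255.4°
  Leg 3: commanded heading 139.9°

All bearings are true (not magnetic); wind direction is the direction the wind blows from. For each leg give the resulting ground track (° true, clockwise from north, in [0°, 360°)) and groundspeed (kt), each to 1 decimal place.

Leg 1: track=223.1°, groundspeed=145.5 kt
Leg 2: track=253.8°, groundspeed=141.2 kt
Leg 3: track=135.2°, groundspeed=170.2 kt

Leg 1: heading 227.7°; drift -4.6° → track 223.1°, groundspeed 145.5 kt
Leg 2: heading 255.4°; drift -1.6° → track 253.8°, groundspeed 141.2 kt
Leg 3: heading 139.9°; drift -4.7° → track 135.2°, groundspeed 170.2 kt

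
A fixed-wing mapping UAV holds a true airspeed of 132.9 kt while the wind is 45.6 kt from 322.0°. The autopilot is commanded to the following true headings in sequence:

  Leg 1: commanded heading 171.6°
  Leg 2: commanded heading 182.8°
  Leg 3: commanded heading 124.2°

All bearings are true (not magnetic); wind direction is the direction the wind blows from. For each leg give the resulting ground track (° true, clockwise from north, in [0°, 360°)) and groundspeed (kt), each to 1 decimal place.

Leg 1: heading 171.6°; drift -7.4° → track 164.2°, groundspeed 174.0 kt
Leg 2: heading 182.8°; drift -10.1° → track 172.7°, groundspeed 170.0 kt
Leg 3: heading 124.2°; drift +4.5° → track 128.7°, groundspeed 176.9 kt

Leg 1: track=164.2°, groundspeed=174.0 kt
Leg 2: track=172.7°, groundspeed=170.0 kt
Leg 3: track=128.7°, groundspeed=176.9 kt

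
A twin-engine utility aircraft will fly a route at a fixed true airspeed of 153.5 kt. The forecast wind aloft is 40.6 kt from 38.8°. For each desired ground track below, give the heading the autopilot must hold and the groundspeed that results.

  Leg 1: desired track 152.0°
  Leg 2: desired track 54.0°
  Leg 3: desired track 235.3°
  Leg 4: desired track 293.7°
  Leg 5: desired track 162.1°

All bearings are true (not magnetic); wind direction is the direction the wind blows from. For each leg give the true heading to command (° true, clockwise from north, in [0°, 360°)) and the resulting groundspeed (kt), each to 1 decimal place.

Leg 1: desired track 152.0°; wind correction -14.1° → command heading 137.9°, groundspeed 164.9 kt
Leg 2: desired track 54.0°; wind correction -4.0° → command heading 50.0°, groundspeed 114.0 kt
Leg 3: desired track 235.3°; wind correction +4.3° → command heading 239.6°, groundspeed 192.0 kt
Leg 4: desired track 293.7°; wind correction +14.8° → command heading 308.5°, groundspeed 159.0 kt
Leg 5: desired track 162.1°; wind correction -12.8° → command heading 149.3°, groundspeed 172.0 kt

Leg 1: heading=137.9°, groundspeed=164.9 kt
Leg 2: heading=50.0°, groundspeed=114.0 kt
Leg 3: heading=239.6°, groundspeed=192.0 kt
Leg 4: heading=308.5°, groundspeed=159.0 kt
Leg 5: heading=149.3°, groundspeed=172.0 kt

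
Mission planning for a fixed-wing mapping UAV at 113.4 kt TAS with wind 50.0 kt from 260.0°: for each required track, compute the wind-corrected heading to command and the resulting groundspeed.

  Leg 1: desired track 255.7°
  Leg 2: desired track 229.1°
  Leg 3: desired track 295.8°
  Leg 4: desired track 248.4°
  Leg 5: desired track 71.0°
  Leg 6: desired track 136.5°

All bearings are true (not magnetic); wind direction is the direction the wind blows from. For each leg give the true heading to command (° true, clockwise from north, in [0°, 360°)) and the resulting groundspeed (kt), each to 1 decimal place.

Leg 1: heading=257.6°, groundspeed=63.5 kt
Leg 2: heading=242.2°, groundspeed=67.6 kt
Leg 3: heading=280.9°, groundspeed=69.0 kt
Leg 4: heading=253.5°, groundspeed=64.0 kt
Leg 5: heading=67.0°, groundspeed=162.5 kt
Leg 6: heading=158.1°, groundspeed=133.1 kt

Leg 1: desired track 255.7°; wind correction +1.9° → command heading 257.6°, groundspeed 63.5 kt
Leg 2: desired track 229.1°; wind correction +13.1° → command heading 242.2°, groundspeed 67.6 kt
Leg 3: desired track 295.8°; wind correction -14.9° → command heading 280.9°, groundspeed 69.0 kt
Leg 4: desired track 248.4°; wind correction +5.1° → command heading 253.5°, groundspeed 64.0 kt
Leg 5: desired track 71.0°; wind correction -4.0° → command heading 67.0°, groundspeed 162.5 kt
Leg 6: desired track 136.5°; wind correction +21.6° → command heading 158.1°, groundspeed 133.1 kt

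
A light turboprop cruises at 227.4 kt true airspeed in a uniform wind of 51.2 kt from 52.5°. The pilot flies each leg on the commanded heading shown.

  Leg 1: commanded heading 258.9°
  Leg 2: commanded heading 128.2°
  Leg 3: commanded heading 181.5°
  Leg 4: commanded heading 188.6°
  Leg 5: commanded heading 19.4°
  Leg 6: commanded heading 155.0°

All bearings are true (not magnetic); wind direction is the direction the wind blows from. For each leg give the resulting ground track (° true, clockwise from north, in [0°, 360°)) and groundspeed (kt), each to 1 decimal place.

Leg 1: heading 258.9°; drift -4.8° → track 254.1°, groundspeed 274.2 kt
Leg 2: heading 128.2°; drift +13.0° → track 141.2°, groundspeed 220.4 kt
Leg 3: heading 181.5°; drift +8.7° → track 190.2°, groundspeed 262.7 kt
Leg 4: heading 188.6°; drift +7.7° → track 196.3°, groundspeed 266.7 kt
Leg 5: heading 19.4°; drift -8.6° → track 10.8°, groundspeed 186.6 kt
Leg 6: heading 155.0°; drift +11.8° → track 166.8°, groundspeed 243.7 kt

Leg 1: track=254.1°, groundspeed=274.2 kt
Leg 2: track=141.2°, groundspeed=220.4 kt
Leg 3: track=190.2°, groundspeed=262.7 kt
Leg 4: track=196.3°, groundspeed=266.7 kt
Leg 5: track=10.8°, groundspeed=186.6 kt
Leg 6: track=166.8°, groundspeed=243.7 kt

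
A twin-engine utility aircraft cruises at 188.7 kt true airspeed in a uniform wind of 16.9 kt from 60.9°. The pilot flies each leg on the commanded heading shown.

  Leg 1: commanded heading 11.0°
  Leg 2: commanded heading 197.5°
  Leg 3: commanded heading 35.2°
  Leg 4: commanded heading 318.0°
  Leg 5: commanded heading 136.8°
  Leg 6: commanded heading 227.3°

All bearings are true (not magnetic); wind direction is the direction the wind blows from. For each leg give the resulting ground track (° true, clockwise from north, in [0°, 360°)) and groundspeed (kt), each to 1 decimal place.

Leg 1: track=6.8°, groundspeed=178.3 kt
Leg 2: track=200.8°, groundspeed=201.3 kt
Leg 3: track=32.8°, groundspeed=173.6 kt
Leg 4: track=313.1°, groundspeed=193.2 kt
Leg 5: track=141.9°, groundspeed=185.3 kt
Leg 6: track=228.4°, groundspeed=205.2 kt

Leg 1: heading 11.0°; drift -4.2° → track 6.8°, groundspeed 178.3 kt
Leg 2: heading 197.5°; drift +3.3° → track 200.8°, groundspeed 201.3 kt
Leg 3: heading 35.2°; drift -2.4° → track 32.8°, groundspeed 173.6 kt
Leg 4: heading 318.0°; drift -4.9° → track 313.1°, groundspeed 193.2 kt
Leg 5: heading 136.8°; drift +5.1° → track 141.9°, groundspeed 185.3 kt
Leg 6: heading 227.3°; drift +1.1° → track 228.4°, groundspeed 205.2 kt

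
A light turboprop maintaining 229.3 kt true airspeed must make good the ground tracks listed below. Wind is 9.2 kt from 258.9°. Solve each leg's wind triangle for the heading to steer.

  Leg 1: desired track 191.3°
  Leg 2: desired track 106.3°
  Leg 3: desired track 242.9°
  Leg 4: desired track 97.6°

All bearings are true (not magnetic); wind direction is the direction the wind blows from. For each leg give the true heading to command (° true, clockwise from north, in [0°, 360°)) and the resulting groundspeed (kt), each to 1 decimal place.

Leg 1: heading=193.4°, groundspeed=225.6 kt
Leg 2: heading=107.4°, groundspeed=237.4 kt
Leg 3: heading=243.5°, groundspeed=220.4 kt
Leg 4: heading=98.3°, groundspeed=238.0 kt

Leg 1: desired track 191.3°; wind correction +2.1° → command heading 193.4°, groundspeed 225.6 kt
Leg 2: desired track 106.3°; wind correction +1.1° → command heading 107.4°, groundspeed 237.4 kt
Leg 3: desired track 242.9°; wind correction +0.6° → command heading 243.5°, groundspeed 220.4 kt
Leg 4: desired track 97.6°; wind correction +0.7° → command heading 98.3°, groundspeed 238.0 kt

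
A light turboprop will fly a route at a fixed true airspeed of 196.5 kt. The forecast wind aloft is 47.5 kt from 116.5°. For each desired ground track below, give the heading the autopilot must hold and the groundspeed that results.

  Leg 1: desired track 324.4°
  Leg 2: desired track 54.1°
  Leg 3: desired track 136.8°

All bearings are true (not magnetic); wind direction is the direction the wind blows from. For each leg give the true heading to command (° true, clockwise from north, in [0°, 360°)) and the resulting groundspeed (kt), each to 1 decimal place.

Leg 1: heading=330.9°, groundspeed=237.2 kt
Leg 2: heading=66.5°, groundspeed=169.9 kt
Leg 3: heading=132.0°, groundspeed=151.3 kt

Leg 1: desired track 324.4°; wind correction +6.5° → command heading 330.9°, groundspeed 237.2 kt
Leg 2: desired track 54.1°; wind correction +12.4° → command heading 66.5°, groundspeed 169.9 kt
Leg 3: desired track 136.8°; wind correction -4.8° → command heading 132.0°, groundspeed 151.3 kt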